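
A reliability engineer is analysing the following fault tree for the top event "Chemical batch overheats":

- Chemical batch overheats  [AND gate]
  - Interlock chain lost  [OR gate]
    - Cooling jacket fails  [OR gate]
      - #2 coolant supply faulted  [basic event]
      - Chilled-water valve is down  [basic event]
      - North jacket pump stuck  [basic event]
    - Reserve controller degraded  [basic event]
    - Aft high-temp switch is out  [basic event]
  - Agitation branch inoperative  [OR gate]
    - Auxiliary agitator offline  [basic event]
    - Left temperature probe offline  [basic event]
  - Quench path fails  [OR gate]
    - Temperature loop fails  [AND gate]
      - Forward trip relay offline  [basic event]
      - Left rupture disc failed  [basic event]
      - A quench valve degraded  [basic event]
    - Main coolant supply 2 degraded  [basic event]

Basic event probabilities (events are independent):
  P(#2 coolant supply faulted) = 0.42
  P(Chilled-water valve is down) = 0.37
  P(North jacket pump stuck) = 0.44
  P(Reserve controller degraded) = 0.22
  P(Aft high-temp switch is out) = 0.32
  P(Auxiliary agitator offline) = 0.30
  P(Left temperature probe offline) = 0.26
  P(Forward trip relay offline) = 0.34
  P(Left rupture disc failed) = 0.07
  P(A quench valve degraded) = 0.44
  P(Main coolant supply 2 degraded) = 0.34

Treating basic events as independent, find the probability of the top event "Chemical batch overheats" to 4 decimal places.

P(Cooling jacket fails) [OR] = 1 − (1−0.42) × (1−0.37) × (1−0.44) = 0.795376
P(Interlock chain lost) [OR] = 1 − (1−0.795376) × (1−0.22) × (1−0.32) = 0.891467
P(Agitation branch inoperative) [OR] = 1 − (1−0.30) × (1−0.26) = 0.482000
P(Temperature loop fails) [AND] = 0.34 × 0.07 × 0.44 = 0.010472
P(Quench path fails) [OR] = 1 − (1−0.010472) × (1−0.34) = 0.346912
P(Chemical batch overheats) [AND] = 0.891467 × 0.482000 × 0.346912 = 0.149064
Rounded to 4 decimal places: P(Chemical batch overheats) ≈ 0.1491.

0.1491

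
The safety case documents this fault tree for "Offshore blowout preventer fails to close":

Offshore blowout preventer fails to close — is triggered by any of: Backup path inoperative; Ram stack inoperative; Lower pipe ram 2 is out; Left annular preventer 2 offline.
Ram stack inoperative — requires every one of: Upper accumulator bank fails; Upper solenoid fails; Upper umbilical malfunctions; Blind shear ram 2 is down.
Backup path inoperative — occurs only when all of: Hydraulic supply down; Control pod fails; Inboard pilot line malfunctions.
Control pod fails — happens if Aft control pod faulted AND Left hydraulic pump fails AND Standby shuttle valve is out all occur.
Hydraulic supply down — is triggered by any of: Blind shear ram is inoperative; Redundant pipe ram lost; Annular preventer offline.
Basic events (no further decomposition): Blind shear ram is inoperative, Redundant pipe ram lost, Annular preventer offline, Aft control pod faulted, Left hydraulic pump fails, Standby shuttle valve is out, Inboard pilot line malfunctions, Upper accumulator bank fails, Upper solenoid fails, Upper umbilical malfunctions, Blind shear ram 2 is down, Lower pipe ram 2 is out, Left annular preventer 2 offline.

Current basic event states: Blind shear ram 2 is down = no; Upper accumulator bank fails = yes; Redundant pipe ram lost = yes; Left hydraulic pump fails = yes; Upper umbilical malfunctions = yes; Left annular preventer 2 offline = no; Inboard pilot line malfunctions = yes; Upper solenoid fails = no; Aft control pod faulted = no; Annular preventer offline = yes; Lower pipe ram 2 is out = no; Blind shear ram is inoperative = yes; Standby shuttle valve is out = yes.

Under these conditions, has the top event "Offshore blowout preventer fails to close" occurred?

Hydraulic supply down [OR]: Blind shear ram is inoperative=occurs, Redundant pipe ram lost=occurs, Annular preventer offline=occurs → at least one input occurs → occurs.
Control pod fails [AND]: Aft control pod faulted=not, Left hydraulic pump fails=occurs, Standby shuttle valve is out=occurs → not all inputs occur → does not occur.
Backup path inoperative [AND]: Hydraulic supply down=occurs, Control pod fails=not, Inboard pilot line malfunctions=occurs → not all inputs occur → does not occur.
Ram stack inoperative [AND]: Upper accumulator bank fails=occurs, Upper solenoid fails=not, Upper umbilical malfunctions=occurs, Blind shear ram 2 is down=not → not all inputs occur → does not occur.
Offshore blowout preventer fails to close [OR]: Backup path inoperative=not, Ram stack inoperative=not, Lower pipe ram 2 is out=not, Left annular preventer 2 offline=not → no input occurs → does not occur.

No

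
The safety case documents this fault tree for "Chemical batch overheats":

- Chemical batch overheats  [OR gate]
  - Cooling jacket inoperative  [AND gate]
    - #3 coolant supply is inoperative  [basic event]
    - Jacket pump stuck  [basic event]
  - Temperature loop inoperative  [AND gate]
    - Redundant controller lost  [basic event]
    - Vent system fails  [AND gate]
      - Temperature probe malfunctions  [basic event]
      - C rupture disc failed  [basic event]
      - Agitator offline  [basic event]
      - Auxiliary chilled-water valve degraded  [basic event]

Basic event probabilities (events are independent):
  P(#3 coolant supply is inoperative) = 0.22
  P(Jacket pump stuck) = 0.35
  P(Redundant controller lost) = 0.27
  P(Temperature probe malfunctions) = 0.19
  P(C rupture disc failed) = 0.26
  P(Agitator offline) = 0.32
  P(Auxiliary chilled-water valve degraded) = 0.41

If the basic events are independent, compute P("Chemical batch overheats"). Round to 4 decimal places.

P(Cooling jacket inoperative) [AND] = 0.22 × 0.35 = 0.077000
P(Vent system fails) [AND] = 0.19 × 0.26 × 0.32 × 0.41 = 0.006481
P(Temperature loop inoperative) [AND] = 0.27 × 0.006481 = 0.001750
P(Chemical batch overheats) [OR] = 1 − (1−0.077000) × (1−0.001750) = 0.078615
Rounded to 4 decimal places: P(Chemical batch overheats) ≈ 0.0786.

0.0786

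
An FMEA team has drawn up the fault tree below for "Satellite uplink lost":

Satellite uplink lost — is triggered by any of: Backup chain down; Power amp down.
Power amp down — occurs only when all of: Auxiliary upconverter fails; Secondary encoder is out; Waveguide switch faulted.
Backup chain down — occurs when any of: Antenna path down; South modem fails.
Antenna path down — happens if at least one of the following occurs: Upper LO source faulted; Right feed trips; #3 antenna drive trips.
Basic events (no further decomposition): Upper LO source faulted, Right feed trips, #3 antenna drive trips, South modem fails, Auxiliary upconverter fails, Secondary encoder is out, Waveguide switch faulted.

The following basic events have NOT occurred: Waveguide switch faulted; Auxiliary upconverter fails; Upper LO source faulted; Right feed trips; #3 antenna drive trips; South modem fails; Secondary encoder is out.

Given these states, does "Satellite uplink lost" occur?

No

Antenna path down [OR]: Upper LO source faulted=not, Right feed trips=not, #3 antenna drive trips=not → no input occurs → does not occur.
Backup chain down [OR]: Antenna path down=not, South modem fails=not → no input occurs → does not occur.
Power amp down [AND]: Auxiliary upconverter fails=not, Secondary encoder is out=not, Waveguide switch faulted=not → not all inputs occur → does not occur.
Satellite uplink lost [OR]: Backup chain down=not, Power amp down=not → no input occurs → does not occur.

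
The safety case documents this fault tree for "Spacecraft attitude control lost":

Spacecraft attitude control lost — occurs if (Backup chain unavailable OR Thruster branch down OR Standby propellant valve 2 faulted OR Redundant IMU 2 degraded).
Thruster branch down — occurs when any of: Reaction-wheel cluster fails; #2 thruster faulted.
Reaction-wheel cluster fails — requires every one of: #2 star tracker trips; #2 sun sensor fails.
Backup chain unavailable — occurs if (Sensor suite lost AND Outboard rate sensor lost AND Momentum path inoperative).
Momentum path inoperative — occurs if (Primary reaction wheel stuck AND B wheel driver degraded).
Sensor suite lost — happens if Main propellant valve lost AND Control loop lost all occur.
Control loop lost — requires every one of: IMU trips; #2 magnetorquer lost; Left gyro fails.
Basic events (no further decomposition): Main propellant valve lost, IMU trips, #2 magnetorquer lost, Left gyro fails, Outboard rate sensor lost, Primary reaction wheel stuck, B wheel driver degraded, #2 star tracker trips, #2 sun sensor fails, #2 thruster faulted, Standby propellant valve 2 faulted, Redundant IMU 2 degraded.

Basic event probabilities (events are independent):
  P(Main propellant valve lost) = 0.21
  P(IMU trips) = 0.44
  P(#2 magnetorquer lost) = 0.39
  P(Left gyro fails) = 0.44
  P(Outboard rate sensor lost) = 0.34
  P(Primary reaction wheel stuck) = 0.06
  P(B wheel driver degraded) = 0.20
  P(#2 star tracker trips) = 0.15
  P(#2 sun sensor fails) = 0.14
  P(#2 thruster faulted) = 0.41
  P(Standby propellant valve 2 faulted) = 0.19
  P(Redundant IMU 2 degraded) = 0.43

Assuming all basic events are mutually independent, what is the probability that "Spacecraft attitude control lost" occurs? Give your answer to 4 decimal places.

0.7333

P(Control loop lost) [AND] = 0.44 × 0.39 × 0.44 = 0.075504
P(Sensor suite lost) [AND] = 0.21 × 0.075504 = 0.015856
P(Momentum path inoperative) [AND] = 0.06 × 0.20 = 0.012000
P(Backup chain unavailable) [AND] = 0.015856 × 0.34 × 0.012000 = 0.000065
P(Reaction-wheel cluster fails) [AND] = 0.15 × 0.14 = 0.021000
P(Thruster branch down) [OR] = 1 − (1−0.021000) × (1−0.41) = 0.422390
P(Spacecraft attitude control lost) [OR] = 1 − (1−0.000065) × (1−0.422390) × (1−0.19) × (1−0.43) = 0.733335
Rounded to 4 decimal places: P(Spacecraft attitude control lost) ≈ 0.7333.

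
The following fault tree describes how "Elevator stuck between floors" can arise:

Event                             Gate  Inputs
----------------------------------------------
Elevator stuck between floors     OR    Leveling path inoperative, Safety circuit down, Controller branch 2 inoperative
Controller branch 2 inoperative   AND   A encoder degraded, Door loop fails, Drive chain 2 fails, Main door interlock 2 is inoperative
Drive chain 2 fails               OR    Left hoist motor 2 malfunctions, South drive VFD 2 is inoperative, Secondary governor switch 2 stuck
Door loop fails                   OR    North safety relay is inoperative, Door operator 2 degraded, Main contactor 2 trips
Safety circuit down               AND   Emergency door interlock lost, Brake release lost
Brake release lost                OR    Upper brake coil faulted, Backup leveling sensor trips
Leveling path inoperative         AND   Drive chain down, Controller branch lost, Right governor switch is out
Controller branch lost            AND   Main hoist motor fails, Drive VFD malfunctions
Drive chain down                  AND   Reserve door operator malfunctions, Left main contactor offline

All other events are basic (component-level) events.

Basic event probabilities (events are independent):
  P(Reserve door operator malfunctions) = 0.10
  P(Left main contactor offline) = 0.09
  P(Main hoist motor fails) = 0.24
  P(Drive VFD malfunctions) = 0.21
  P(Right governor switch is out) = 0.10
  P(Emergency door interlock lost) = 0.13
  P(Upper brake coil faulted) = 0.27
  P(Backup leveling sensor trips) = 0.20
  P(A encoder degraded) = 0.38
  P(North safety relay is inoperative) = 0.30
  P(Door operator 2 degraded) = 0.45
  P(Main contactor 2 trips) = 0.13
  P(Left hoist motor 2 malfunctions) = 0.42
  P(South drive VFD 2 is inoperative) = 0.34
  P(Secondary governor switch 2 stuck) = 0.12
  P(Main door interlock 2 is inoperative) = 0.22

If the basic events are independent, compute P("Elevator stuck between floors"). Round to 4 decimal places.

0.0890

P(Drive chain down) [AND] = 0.10 × 0.09 = 0.009000
P(Controller branch lost) [AND] = 0.24 × 0.21 = 0.050400
P(Leveling path inoperative) [AND] = 0.009000 × 0.050400 × 0.10 = 0.000045
P(Brake release lost) [OR] = 1 − (1−0.27) × (1−0.20) = 0.416000
P(Safety circuit down) [AND] = 0.13 × 0.416000 = 0.054080
P(Door loop fails) [OR] = 1 − (1−0.30) × (1−0.45) × (1−0.13) = 0.665050
P(Drive chain 2 fails) [OR] = 1 − (1−0.42) × (1−0.34) × (1−0.12) = 0.663136
P(Controller branch 2 inoperative) [AND] = 0.38 × 0.665050 × 0.663136 × 0.22 = 0.036869
P(Elevator stuck between floors) [OR] = 1 − (1−0.000045) × (1−0.054080) × (1−0.036869) = 0.088996
Rounded to 4 decimal places: P(Elevator stuck between floors) ≈ 0.0890.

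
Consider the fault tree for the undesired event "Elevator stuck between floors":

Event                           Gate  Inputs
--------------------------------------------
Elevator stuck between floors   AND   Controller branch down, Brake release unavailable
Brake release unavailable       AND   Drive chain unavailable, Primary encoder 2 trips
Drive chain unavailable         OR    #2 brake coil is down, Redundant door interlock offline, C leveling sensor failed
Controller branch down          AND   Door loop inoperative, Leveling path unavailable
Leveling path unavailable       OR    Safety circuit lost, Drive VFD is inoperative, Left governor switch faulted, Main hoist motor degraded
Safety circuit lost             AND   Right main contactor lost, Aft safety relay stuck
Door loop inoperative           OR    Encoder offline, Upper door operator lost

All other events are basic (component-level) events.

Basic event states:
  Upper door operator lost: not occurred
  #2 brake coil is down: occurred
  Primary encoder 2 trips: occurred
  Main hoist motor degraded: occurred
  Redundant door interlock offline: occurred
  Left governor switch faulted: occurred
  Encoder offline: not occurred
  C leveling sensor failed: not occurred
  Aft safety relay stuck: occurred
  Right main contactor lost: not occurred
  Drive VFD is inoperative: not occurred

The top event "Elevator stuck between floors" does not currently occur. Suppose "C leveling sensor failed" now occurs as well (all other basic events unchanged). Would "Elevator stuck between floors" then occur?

Counterfactual: set "C leveling sensor failed" to occurred.
Door loop inoperative [OR]: Encoder offline=not, Upper door operator lost=not → no input occurs → does not occur.
Safety circuit lost [AND]: Right main contactor lost=not, Aft safety relay stuck=occurs → not all inputs occur → does not occur.
Leveling path unavailable [OR]: Safety circuit lost=not, Drive VFD is inoperative=not, Left governor switch faulted=occurs, Main hoist motor degraded=occurs → at least one input occurs → occurs.
Controller branch down [AND]: Door loop inoperative=not, Leveling path unavailable=occurs → not all inputs occur → does not occur.
Drive chain unavailable [OR]: #2 brake coil is down=occurs, Redundant door interlock offline=occurs, C leveling sensor failed=occurs → at least one input occurs → occurs.
Brake release unavailable [AND]: Drive chain unavailable=occurs, Primary encoder 2 trips=occurs → all inputs occur → occurs.
Elevator stuck between floors [AND]: Controller branch down=not, Brake release unavailable=occurs → not all inputs occur → does not occur.

No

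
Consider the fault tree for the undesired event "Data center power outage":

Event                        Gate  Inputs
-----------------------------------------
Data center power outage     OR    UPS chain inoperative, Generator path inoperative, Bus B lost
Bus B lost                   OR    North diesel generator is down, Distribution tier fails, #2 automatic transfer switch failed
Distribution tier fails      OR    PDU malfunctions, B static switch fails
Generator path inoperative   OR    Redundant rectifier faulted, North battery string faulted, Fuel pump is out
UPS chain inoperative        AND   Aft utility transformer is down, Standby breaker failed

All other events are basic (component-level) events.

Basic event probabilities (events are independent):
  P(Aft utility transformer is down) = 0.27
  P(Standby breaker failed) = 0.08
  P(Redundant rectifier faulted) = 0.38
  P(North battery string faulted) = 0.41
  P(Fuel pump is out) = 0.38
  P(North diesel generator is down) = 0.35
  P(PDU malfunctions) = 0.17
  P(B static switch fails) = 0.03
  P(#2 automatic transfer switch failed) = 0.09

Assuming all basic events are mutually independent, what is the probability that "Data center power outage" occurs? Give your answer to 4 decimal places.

0.8943

P(UPS chain inoperative) [AND] = 0.27 × 0.08 = 0.021600
P(Generator path inoperative) [OR] = 1 − (1−0.38) × (1−0.41) × (1−0.38) = 0.773204
P(Distribution tier fails) [OR] = 1 − (1−0.17) × (1−0.03) = 0.194900
P(Bus B lost) [OR] = 1 − (1−0.35) × (1−0.194900) × (1−0.09) = 0.523783
P(Data center power outage) [OR] = 1 − (1−0.021600) × (1−0.773204) × (1−0.523783) = 0.894329
Rounded to 4 decimal places: P(Data center power outage) ≈ 0.8943.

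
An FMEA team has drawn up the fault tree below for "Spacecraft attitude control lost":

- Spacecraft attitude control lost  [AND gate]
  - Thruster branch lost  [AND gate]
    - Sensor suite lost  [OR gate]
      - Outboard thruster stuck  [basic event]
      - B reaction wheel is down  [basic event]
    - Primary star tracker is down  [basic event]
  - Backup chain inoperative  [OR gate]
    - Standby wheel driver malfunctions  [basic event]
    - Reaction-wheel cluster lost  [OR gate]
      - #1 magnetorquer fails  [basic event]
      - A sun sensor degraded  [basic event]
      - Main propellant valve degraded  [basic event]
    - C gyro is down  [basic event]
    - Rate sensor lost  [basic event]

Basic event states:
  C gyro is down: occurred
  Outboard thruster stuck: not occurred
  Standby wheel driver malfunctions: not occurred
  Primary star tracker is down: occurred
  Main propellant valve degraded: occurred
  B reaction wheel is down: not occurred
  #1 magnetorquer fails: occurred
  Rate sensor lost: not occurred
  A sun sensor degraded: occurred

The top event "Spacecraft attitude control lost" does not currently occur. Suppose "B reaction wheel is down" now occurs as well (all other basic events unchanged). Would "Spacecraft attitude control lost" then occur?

Counterfactual: set "B reaction wheel is down" to occurred.
Sensor suite lost [OR]: Outboard thruster stuck=not, B reaction wheel is down=occurs → at least one input occurs → occurs.
Thruster branch lost [AND]: Sensor suite lost=occurs, Primary star tracker is down=occurs → all inputs occur → occurs.
Reaction-wheel cluster lost [OR]: #1 magnetorquer fails=occurs, A sun sensor degraded=occurs, Main propellant valve degraded=occurs → at least one input occurs → occurs.
Backup chain inoperative [OR]: Standby wheel driver malfunctions=not, Reaction-wheel cluster lost=occurs, C gyro is down=occurs, Rate sensor lost=not → at least one input occurs → occurs.
Spacecraft attitude control lost [AND]: Thruster branch lost=occurs, Backup chain inoperative=occurs → all inputs occur → occurs.

Yes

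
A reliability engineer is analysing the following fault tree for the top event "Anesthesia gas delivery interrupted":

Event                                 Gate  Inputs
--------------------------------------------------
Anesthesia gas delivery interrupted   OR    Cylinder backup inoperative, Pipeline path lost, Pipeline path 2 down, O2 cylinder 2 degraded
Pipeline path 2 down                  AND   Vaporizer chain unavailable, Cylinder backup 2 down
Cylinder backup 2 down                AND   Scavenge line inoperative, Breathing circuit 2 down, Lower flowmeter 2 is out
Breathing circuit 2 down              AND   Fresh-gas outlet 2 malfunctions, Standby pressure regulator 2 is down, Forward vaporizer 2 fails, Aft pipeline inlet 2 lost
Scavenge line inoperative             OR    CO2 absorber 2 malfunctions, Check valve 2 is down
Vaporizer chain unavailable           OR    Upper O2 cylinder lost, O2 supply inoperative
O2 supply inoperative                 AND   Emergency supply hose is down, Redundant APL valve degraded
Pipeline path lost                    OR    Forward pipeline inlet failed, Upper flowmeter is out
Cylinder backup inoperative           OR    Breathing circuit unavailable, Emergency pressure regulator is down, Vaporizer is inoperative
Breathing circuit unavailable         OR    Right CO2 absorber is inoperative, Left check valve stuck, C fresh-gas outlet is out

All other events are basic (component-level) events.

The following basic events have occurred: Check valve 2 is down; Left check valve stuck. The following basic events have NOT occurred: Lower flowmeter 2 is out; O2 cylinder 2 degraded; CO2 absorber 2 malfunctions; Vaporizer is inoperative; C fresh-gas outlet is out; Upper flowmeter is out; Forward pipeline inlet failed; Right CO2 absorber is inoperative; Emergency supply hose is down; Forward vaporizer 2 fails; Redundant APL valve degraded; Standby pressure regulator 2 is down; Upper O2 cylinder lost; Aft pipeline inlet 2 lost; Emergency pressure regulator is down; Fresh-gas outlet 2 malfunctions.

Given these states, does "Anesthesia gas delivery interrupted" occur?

Breathing circuit unavailable [OR]: Right CO2 absorber is inoperative=not, Left check valve stuck=occurs, C fresh-gas outlet is out=not → at least one input occurs → occurs.
Cylinder backup inoperative [OR]: Breathing circuit unavailable=occurs, Emergency pressure regulator is down=not, Vaporizer is inoperative=not → at least one input occurs → occurs.
Pipeline path lost [OR]: Forward pipeline inlet failed=not, Upper flowmeter is out=not → no input occurs → does not occur.
O2 supply inoperative [AND]: Emergency supply hose is down=not, Redundant APL valve degraded=not → not all inputs occur → does not occur.
Vaporizer chain unavailable [OR]: Upper O2 cylinder lost=not, O2 supply inoperative=not → no input occurs → does not occur.
Scavenge line inoperative [OR]: CO2 absorber 2 malfunctions=not, Check valve 2 is down=occurs → at least one input occurs → occurs.
Breathing circuit 2 down [AND]: Fresh-gas outlet 2 malfunctions=not, Standby pressure regulator 2 is down=not, Forward vaporizer 2 fails=not, Aft pipeline inlet 2 lost=not → not all inputs occur → does not occur.
Cylinder backup 2 down [AND]: Scavenge line inoperative=occurs, Breathing circuit 2 down=not, Lower flowmeter 2 is out=not → not all inputs occur → does not occur.
Pipeline path 2 down [AND]: Vaporizer chain unavailable=not, Cylinder backup 2 down=not → not all inputs occur → does not occur.
Anesthesia gas delivery interrupted [OR]: Cylinder backup inoperative=occurs, Pipeline path lost=not, Pipeline path 2 down=not, O2 cylinder 2 degraded=not → at least one input occurs → occurs.

Yes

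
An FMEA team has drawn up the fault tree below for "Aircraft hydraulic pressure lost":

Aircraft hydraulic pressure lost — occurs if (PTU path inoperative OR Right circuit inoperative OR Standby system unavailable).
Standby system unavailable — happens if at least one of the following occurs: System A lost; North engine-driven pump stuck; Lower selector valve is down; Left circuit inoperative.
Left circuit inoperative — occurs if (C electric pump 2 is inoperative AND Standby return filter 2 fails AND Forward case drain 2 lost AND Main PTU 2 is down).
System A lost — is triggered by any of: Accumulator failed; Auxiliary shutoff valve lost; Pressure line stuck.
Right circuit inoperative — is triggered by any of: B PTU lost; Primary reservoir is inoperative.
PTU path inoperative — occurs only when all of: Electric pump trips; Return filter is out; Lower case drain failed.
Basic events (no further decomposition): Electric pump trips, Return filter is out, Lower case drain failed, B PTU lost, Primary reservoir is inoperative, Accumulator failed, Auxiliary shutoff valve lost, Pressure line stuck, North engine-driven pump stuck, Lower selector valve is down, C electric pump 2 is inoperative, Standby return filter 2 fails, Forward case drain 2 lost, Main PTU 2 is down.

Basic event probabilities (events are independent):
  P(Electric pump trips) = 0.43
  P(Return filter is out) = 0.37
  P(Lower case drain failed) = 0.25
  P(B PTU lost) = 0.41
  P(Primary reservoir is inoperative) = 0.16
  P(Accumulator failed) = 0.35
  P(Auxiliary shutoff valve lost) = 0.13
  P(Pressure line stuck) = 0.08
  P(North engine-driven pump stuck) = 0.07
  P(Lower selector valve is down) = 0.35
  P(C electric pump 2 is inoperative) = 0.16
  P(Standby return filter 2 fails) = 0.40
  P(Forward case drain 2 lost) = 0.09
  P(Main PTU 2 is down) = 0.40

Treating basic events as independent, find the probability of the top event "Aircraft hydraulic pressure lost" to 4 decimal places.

P(PTU path inoperative) [AND] = 0.43 × 0.37 × 0.25 = 0.039775
P(Right circuit inoperative) [OR] = 1 − (1−0.41) × (1−0.16) = 0.504400
P(System A lost) [OR] = 1 − (1−0.35) × (1−0.13) × (1−0.08) = 0.479740
P(Left circuit inoperative) [AND] = 0.16 × 0.40 × 0.09 × 0.40 = 0.002304
P(Standby system unavailable) [OR] = 1 − (1−0.479740) × (1−0.07) × (1−0.35) × (1−0.002304) = 0.686227
P(Aircraft hydraulic pressure lost) [OR] = 1 − (1−0.039775) × (1−0.504400) × (1−0.686227) = 0.850679
Rounded to 4 decimal places: P(Aircraft hydraulic pressure lost) ≈ 0.8507.

0.8507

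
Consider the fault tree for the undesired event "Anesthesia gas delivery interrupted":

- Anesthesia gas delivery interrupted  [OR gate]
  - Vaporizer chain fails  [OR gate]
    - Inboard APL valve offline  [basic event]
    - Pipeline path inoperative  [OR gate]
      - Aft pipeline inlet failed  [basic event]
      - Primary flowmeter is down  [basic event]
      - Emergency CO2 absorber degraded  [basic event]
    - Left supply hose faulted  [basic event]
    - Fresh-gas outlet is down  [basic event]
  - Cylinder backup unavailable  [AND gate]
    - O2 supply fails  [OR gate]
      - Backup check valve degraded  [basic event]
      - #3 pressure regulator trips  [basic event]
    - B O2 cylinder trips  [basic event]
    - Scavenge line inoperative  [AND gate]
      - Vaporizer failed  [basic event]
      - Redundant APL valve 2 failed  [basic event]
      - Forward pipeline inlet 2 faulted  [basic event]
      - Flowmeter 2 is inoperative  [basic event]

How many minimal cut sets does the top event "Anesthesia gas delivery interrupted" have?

Pipeline path inoperative [OR]: union of children's cut sets → 3 cut set(s).
Vaporizer chain fails [OR]: union of children's cut sets → 6 cut set(s).
O2 supply fails [OR]: union of children's cut sets → 2 cut set(s).
Scavenge line inoperative [AND]: one cut set from each child combined → 1 × 1 × 1 × 1 = 1 cut set(s).
Cylinder backup unavailable [AND]: one cut set from each child combined → 2 × 1 × 1 = 2 cut set(s).
Anesthesia gas delivery interrupted [OR]: union of children's cut sets → 8 cut set(s).
Minimal cut sets: {Inboard APL valve offline}; {Aft pipeline inlet failed}; {Primary flowmeter is down}; {Emergency CO2 absorber degraded}; {Left supply hose faulted}; {Fresh-gas outlet is down}; {B O2 cylinder trips, Backup check valve degraded, Flowmeter 2 is inoperative, Forward pipeline inlet 2 faulted, Redundant APL valve 2 failed, Vaporizer failed}; {#3 pressure regulator trips, B O2 cylinder trips, Flowmeter 2 is inoperative, Forward pipeline inlet 2 faulted, Redundant APL valve 2 failed, Vaporizer failed}.

8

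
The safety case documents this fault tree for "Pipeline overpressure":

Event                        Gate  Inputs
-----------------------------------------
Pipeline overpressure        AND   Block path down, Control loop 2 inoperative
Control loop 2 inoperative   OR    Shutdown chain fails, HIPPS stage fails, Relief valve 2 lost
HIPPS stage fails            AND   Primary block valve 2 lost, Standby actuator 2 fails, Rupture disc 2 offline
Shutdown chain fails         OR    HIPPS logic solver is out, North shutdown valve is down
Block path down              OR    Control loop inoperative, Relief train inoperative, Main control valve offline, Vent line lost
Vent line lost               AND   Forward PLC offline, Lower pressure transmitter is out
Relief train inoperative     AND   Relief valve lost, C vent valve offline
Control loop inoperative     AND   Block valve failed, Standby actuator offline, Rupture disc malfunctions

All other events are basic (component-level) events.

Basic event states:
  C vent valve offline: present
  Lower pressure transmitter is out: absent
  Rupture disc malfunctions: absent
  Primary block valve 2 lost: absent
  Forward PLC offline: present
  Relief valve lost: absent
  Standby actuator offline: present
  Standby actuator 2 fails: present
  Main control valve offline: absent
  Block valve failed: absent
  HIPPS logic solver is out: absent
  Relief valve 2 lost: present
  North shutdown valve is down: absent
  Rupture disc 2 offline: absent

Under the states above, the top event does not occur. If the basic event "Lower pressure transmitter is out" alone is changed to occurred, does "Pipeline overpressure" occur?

Yes

Counterfactual: set "Lower pressure transmitter is out" to occurred.
Control loop inoperative [AND]: Block valve failed=not, Standby actuator offline=occurs, Rupture disc malfunctions=not → not all inputs occur → does not occur.
Relief train inoperative [AND]: Relief valve lost=not, C vent valve offline=occurs → not all inputs occur → does not occur.
Vent line lost [AND]: Forward PLC offline=occurs, Lower pressure transmitter is out=occurs → all inputs occur → occurs.
Block path down [OR]: Control loop inoperative=not, Relief train inoperative=not, Main control valve offline=not, Vent line lost=occurs → at least one input occurs → occurs.
Shutdown chain fails [OR]: HIPPS logic solver is out=not, North shutdown valve is down=not → no input occurs → does not occur.
HIPPS stage fails [AND]: Primary block valve 2 lost=not, Standby actuator 2 fails=occurs, Rupture disc 2 offline=not → not all inputs occur → does not occur.
Control loop 2 inoperative [OR]: Shutdown chain fails=not, HIPPS stage fails=not, Relief valve 2 lost=occurs → at least one input occurs → occurs.
Pipeline overpressure [AND]: Block path down=occurs, Control loop 2 inoperative=occurs → all inputs occur → occurs.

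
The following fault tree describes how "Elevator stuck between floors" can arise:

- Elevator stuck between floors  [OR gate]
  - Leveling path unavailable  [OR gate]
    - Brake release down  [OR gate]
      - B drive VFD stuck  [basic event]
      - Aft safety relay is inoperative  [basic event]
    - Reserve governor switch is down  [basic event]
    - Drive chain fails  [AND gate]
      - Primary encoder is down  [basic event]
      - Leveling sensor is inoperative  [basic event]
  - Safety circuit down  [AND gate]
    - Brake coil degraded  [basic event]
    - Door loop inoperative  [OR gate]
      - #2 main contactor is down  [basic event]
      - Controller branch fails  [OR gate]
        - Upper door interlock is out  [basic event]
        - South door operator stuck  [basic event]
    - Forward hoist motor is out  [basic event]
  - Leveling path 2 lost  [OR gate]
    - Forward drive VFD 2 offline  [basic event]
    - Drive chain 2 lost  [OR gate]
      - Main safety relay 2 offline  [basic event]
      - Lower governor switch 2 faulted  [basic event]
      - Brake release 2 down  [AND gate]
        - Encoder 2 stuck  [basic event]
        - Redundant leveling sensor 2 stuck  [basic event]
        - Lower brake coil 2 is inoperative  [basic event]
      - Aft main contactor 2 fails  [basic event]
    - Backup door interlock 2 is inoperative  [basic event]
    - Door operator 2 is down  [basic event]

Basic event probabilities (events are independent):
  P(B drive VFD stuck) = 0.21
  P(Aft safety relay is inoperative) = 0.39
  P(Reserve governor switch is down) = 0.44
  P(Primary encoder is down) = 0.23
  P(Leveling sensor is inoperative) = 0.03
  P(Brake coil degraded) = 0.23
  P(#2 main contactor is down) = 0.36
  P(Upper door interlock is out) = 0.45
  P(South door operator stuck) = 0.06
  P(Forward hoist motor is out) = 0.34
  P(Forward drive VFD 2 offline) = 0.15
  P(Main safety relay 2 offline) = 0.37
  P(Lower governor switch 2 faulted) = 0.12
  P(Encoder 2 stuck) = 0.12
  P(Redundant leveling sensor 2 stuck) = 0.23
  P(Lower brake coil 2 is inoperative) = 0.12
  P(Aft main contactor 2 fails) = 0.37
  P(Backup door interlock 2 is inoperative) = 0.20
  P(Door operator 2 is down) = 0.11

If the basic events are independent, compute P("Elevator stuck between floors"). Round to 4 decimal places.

0.9465

P(Brake release down) [OR] = 1 − (1−0.21) × (1−0.39) = 0.518100
P(Drive chain fails) [AND] = 0.23 × 0.03 = 0.006900
P(Leveling path unavailable) [OR] = 1 − (1−0.518100) × (1−0.44) × (1−0.006900) = 0.731998
P(Controller branch fails) [OR] = 1 − (1−0.45) × (1−0.06) = 0.483000
P(Door loop inoperative) [OR] = 1 − (1−0.36) × (1−0.483000) = 0.669120
P(Safety circuit down) [AND] = 0.23 × 0.669120 × 0.34 = 0.052325
P(Brake release 2 down) [AND] = 0.12 × 0.23 × 0.12 = 0.003312
P(Drive chain 2 lost) [OR] = 1 − (1−0.37) × (1−0.12) × (1−0.003312) × (1−0.37) = 0.651885
P(Leveling path 2 lost) [OR] = 1 − (1−0.15) × (1−0.651885) × (1−0.20) × (1−0.11) = 0.789321
P(Elevator stuck between floors) [OR] = 1 − (1−0.731998) × (1−0.052325) × (1−0.789321) = 0.946492
Rounded to 4 decimal places: P(Elevator stuck between floors) ≈ 0.9465.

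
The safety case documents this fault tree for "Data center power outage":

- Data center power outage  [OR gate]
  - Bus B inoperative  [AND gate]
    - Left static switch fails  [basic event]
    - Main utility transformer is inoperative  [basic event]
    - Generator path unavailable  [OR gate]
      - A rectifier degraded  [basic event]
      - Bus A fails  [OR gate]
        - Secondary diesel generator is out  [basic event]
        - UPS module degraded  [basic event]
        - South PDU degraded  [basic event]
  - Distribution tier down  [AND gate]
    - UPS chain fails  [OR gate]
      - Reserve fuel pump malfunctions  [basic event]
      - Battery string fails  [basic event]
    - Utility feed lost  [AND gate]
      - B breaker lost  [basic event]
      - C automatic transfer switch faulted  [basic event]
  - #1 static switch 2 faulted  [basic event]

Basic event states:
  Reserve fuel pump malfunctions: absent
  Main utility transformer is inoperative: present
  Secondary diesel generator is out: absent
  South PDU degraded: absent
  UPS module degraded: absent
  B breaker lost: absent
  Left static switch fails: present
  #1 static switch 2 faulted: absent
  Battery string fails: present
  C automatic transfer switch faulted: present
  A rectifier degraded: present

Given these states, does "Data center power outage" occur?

Bus A fails [OR]: Secondary diesel generator is out=not, UPS module degraded=not, South PDU degraded=not → no input occurs → does not occur.
Generator path unavailable [OR]: A rectifier degraded=occurs, Bus A fails=not → at least one input occurs → occurs.
Bus B inoperative [AND]: Left static switch fails=occurs, Main utility transformer is inoperative=occurs, Generator path unavailable=occurs → all inputs occur → occurs.
UPS chain fails [OR]: Reserve fuel pump malfunctions=not, Battery string fails=occurs → at least one input occurs → occurs.
Utility feed lost [AND]: B breaker lost=not, C automatic transfer switch faulted=occurs → not all inputs occur → does not occur.
Distribution tier down [AND]: UPS chain fails=occurs, Utility feed lost=not → not all inputs occur → does not occur.
Data center power outage [OR]: Bus B inoperative=occurs, Distribution tier down=not, #1 static switch 2 faulted=not → at least one input occurs → occurs.

Yes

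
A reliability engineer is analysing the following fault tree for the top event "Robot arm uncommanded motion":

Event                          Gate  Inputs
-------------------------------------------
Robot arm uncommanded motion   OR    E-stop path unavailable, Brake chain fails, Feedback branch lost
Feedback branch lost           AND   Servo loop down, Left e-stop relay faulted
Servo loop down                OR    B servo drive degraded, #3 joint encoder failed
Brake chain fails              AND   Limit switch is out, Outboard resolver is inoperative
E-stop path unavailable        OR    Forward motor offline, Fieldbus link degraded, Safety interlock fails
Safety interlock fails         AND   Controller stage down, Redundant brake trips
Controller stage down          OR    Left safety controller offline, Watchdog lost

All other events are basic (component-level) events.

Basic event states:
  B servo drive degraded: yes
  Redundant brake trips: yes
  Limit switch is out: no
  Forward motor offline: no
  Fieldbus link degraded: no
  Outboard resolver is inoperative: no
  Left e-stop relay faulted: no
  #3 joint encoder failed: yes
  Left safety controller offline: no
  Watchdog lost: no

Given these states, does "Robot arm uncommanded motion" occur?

Controller stage down [OR]: Left safety controller offline=not, Watchdog lost=not → no input occurs → does not occur.
Safety interlock fails [AND]: Controller stage down=not, Redundant brake trips=occurs → not all inputs occur → does not occur.
E-stop path unavailable [OR]: Forward motor offline=not, Fieldbus link degraded=not, Safety interlock fails=not → no input occurs → does not occur.
Brake chain fails [AND]: Limit switch is out=not, Outboard resolver is inoperative=not → not all inputs occur → does not occur.
Servo loop down [OR]: B servo drive degraded=occurs, #3 joint encoder failed=occurs → at least one input occurs → occurs.
Feedback branch lost [AND]: Servo loop down=occurs, Left e-stop relay faulted=not → not all inputs occur → does not occur.
Robot arm uncommanded motion [OR]: E-stop path unavailable=not, Brake chain fails=not, Feedback branch lost=not → no input occurs → does not occur.

No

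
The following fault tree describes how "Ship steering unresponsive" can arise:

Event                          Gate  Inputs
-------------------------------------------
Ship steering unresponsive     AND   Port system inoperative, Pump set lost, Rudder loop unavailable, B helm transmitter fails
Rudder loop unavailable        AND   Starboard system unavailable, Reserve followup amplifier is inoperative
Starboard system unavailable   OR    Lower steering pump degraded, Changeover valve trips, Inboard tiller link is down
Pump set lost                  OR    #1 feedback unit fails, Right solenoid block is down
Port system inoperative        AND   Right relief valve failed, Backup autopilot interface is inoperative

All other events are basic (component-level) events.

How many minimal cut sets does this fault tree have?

6

Port system inoperative [AND]: one cut set from each child combined → 1 × 1 = 1 cut set(s).
Pump set lost [OR]: union of children's cut sets → 2 cut set(s).
Starboard system unavailable [OR]: union of children's cut sets → 3 cut set(s).
Rudder loop unavailable [AND]: one cut set from each child combined → 3 × 1 = 3 cut set(s).
Ship steering unresponsive [AND]: one cut set from each child combined → 1 × 2 × 3 × 1 = 6 cut set(s).
Minimal cut sets: {#1 feedback unit fails, B helm transmitter fails, Backup autopilot interface is inoperative, Lower steering pump degraded, Reserve followup amplifier is inoperative, Right relief valve failed}; {#1 feedback unit fails, B helm transmitter fails, Backup autopilot interface is inoperative, Changeover valve trips, Reserve followup amplifier is inoperative, Right relief valve failed}; {#1 feedback unit fails, B helm transmitter fails, Backup autopilot interface is inoperative, Inboard tiller link is down, Reserve followup amplifier is inoperative, Right relief valve failed}; {B helm transmitter fails, Backup autopilot interface is inoperative, Lower steering pump degraded, Reserve followup amplifier is inoperative, Right relief valve failed, Right solenoid block is down}; {B helm transmitter fails, Backup autopilot interface is inoperative, Changeover valve trips, Reserve followup amplifier is inoperative, Right relief valve failed, Right solenoid block is down}; {B helm transmitter fails, Backup autopilot interface is inoperative, Inboard tiller link is down, Reserve followup amplifier is inoperative, Right relief valve failed, Right solenoid block is down}.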